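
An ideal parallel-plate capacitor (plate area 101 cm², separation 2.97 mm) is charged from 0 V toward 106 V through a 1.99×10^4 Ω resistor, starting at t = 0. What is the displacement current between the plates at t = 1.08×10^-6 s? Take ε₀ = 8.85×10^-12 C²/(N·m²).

C = ε₀A/d = (8.85×10^-12)(0.0101)/(2.97×10^-3) = 3.010×10^-11 F and τ = RC = 5.990×10^-7 s. I_d in the gap equals the RC charging current.
I_d(t) = (V₀/R) e^(−t/τ) = 5.327×10^-3 · e^(−1.803) = 8.78×10^-4 A.

8.78×10^-4 A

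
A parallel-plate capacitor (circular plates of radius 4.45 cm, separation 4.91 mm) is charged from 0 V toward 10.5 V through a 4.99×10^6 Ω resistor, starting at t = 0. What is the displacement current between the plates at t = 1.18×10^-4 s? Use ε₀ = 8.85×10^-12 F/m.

2.55×10^-7 A

With C = ε₀A/d = (8.85×10^-12)(6.221×10^-3)/(4.91×10^-3) = 1.121×10^-11 F, the time constant is τ = RC = 5.594×10^-5 s, so t/τ = 2.109 and e^(−t/τ) = 0.1214.
I_d = I_cond = (V₀/R) e^(−t/τ) = (2.104×10^-6)(0.1214) = 2.55×10^-7 A.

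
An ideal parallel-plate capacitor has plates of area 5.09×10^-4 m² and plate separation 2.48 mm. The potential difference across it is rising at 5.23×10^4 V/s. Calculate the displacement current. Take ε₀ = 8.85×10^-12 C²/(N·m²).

C = ε₀A/d = (8.85×10^-12)(5.09×10^-4)/(2.48×10^-3) = 1.816×10^-12 F.
I_d = C dV/dt = (1.816×10^-12)(5.23×10^4) = 9.50×10^-8 A.

9.50×10^-8 A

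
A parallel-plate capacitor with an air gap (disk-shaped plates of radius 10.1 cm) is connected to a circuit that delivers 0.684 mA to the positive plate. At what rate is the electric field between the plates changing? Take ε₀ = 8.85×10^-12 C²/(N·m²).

By continuity, I_d in the gap equals the 0.684 mA flowing in the wire.
Then dE/dt = I_d/(ε₀A) = 2.41×10^9 V/(m·s).

2.41×10^9 V/(m·s)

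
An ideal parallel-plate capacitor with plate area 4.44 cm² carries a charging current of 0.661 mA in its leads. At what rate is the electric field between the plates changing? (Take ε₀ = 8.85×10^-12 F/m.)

By continuity, I_d in the gap equals the 0.661 mA flowing in the wire.
Then dE/dt = I_d/(ε₀A) = 1.68×10^11 V/(m·s).

1.68×10^11 V/(m·s)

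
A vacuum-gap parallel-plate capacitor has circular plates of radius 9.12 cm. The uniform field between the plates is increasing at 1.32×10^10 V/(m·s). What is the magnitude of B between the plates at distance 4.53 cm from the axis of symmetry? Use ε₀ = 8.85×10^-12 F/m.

3.33×10^-9 T

Total displacement current: I_d = ε₀(πR²)(dE/dt) = (8.85×10^-12)(0.02613)(1.32×10^10) = 3.053×10^-3 A.
For r < R the Ampère–Maxwell law gives B(2πr) = μ₀ I_d (r²/R²), so B = μ₀ I_d r/(2πR²) = (4π×10^-7)(3.053×10^-3)(0.0453)/(2π·0.0912²) = 3.33×10^-9 T.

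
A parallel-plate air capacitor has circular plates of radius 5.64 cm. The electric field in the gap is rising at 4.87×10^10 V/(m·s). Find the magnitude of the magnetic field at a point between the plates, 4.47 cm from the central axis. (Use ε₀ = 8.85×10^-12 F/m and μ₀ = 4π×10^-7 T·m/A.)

1.21×10^-8 T

Total displacement current: I_d = ε₀(πR²)(dE/dt) = (8.85×10^-12)(9.993×10^-3)(4.87×10^10) = 4.307×10^-3 A.
An Ampèrian loop of radius r encloses a fraction (r/R)² of I_d. Then B·2πr = μ₀ I_d (r/R)², giving B = μ₀ I_d r/(2πR²) = 1.21×10^-8 T.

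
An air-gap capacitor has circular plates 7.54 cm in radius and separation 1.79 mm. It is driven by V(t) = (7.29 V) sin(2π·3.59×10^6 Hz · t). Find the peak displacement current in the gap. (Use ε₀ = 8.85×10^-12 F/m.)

0.0145 A

(dE/dt)_max = V₀ω/d = 9.188×10^10 V/(m·s); ω = 2πf = 2.256×10^7 rad/s.
I_d,max = ε₀ A (dE/dt)_max = (8.85×10^-12)(0.01786)(9.188×10^10) = 0.0145 A.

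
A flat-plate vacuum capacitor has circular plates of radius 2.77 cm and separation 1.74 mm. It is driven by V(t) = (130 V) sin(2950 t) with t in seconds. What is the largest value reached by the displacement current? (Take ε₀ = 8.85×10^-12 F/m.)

4.70×10^-6 A

C = ε₀A/d = (8.85×10^-12)(2.411×10^-3)/(1.74×10^-3) = 1.226×10^-11 F; ω = 2950 rad/s.
I_d = C dV/dt, so |I_d|_max = C V₀ ω = (1.226×10^-11)(130)(2950) = 4.70×10^-6 A.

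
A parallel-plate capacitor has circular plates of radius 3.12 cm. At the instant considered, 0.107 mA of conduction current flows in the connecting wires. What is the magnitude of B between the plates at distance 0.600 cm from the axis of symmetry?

1.32×10^-10 T

By continuity the displacement current in the gap matches the conduction current: I_d = 1.07×10^-4 A.
For r < R the Ampère–Maxwell law gives B(2πr) = μ₀ I_d (r²/R²), so B = μ₀ I_d r/(2πR²) = (4π×10^-7)(1.07×10^-4)(6.00×10^-3)/(2π·0.0312²) = 1.32×10^-10 T.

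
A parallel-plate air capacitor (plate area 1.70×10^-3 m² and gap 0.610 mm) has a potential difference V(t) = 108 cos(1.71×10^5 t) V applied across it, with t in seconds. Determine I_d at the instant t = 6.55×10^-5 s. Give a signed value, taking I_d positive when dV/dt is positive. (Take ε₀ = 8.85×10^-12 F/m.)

4.46×10^-4 A

dV/dt = (108)(1.71×10^5)·−sin(11.2005) = 1.808×10^7 V/s.
I_d = C dV/dt with C = ε₀A/d = (8.85×10^-12)(1.70×10^-3)/(6.10×10^-4) = 2.466×10^-11 F, so I_d = (2.466×10^-11)(1.808×10^7) = 4.46×10^-4 A.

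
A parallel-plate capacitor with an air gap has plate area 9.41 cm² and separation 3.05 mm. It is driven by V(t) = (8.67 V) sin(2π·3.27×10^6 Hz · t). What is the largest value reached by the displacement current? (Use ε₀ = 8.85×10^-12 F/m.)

4.86×10^-4 A

C = ε₀A/d = (8.85×10^-12)(9.41×10^-4)/(3.05×10^-3) = 2.730×10^-12 F; ω = 2πf = 2.055×10^7 rad/s.
I_d = C dV/dt, so |I_d|_max = C V₀ ω = (2.730×10^-12)(8.67)(2.055×10^7) = 4.86×10^-4 A.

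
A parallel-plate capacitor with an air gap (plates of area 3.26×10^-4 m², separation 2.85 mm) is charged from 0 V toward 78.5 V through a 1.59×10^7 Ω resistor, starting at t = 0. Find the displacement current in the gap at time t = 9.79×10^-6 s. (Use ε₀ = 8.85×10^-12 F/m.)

With C = ε₀A/d = (8.85×10^-12)(3.26×10^-4)/(2.85×10^-3) = 1.012×10^-12 F, the time constant is τ = RC = 1.609×10^-5 s, so t/τ = 0.6085 and e^(−t/τ) = 0.5442.
I_d = I_cond = (V₀/R) e^(−t/τ) = (4.937×10^-6)(0.5442) = 2.69×10^-6 A.

2.69×10^-6 A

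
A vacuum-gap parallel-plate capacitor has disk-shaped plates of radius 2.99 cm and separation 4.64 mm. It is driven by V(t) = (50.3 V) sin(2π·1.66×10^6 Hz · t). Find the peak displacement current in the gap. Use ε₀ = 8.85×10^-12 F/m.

2.81×10^-3 A

C = ε₀A/d = (8.85×10^-12)(2.809×10^-3)/(4.64×10^-3) = 5.358×10^-12 F; ω = 2πf = 1.043×10^7 rad/s.
I_d = C dV/dt, so |I_d|_max = C V₀ ω = (5.358×10^-12)(50.3)(1.043×10^7) = 2.81×10^-3 A.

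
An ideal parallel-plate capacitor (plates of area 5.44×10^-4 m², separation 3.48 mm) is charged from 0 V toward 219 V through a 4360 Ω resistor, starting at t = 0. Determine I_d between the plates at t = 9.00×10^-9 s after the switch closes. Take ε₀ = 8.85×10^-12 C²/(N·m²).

0.0113 A

C = ε₀A/d = (8.85×10^-12)(5.44×10^-4)/(3.48×10^-3) = 1.383×10^-12 F and τ = RC = 6.030×10^-9 s. I_d in the gap equals the RC charging current.
I_d(t) = (V₀/R) e^(−t/τ) = 0.05023 · e^(−1.493) = 0.0113 A.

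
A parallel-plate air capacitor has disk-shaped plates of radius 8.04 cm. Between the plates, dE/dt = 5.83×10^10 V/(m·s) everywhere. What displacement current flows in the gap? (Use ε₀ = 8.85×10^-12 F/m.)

0.0105 A

The displacement current is ε₀ times dΦ_E/dt = ε₀ A dE/dt = (8.85×10^-12)(0.02031)(5.83×10^10) = 0.0105 A.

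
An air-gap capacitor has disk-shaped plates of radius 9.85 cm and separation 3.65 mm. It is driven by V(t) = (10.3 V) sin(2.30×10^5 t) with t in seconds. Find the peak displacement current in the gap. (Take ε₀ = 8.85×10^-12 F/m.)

1.75×10^-4 A

C = ε₀A/d = (8.85×10^-12)(0.03048)/(3.65×10^-3) = 7.390×10^-11 F; ω = 2.30×10^5 rad/s.
I_d = C dV/dt, so |I_d|_max = C V₀ ω = (7.390×10^-11)(10.3)(2.30×10^5) = 1.75×10^-4 A.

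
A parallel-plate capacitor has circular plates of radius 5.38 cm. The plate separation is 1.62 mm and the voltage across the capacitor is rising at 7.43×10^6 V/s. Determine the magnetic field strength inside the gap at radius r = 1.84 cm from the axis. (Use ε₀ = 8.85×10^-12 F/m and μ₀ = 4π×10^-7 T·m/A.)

4.69×10^-10 T

I_d = C dV/dt with C = ε₀πR²/d = 4.967×10^-11 F, so I_d = (4.967×10^-11)(7.43×10^6) = 3.690×10^-4 A.
For r < R the Ampère–Maxwell law gives B(2πr) = μ₀ I_d (r²/R²), so B = μ₀ I_d r/(2πR²) = (4π×10^-7)(3.690×10^-4)(0.0184)/(2π·0.0538²) = 4.69×10^-10 T.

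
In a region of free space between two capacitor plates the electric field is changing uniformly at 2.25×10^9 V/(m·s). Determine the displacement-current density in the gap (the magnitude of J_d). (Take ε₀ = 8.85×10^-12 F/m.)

0.0199 A/m²

The displacement-current density is ε₀ ∂E/∂t = (8.85×10^-12)(2.25×10^9) = 0.0199 A/m².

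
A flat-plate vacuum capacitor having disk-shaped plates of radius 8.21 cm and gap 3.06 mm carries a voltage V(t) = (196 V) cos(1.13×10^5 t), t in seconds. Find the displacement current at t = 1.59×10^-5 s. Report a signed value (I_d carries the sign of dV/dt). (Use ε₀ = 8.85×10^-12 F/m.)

dV/dt = (196)(1.13×10^5)·−sin(1.7967) = -2.159×10^7 V/s.
I_d = C dV/dt with C = ε₀A/d = (8.85×10^-12)(0.02118)/(3.06×10^-3) = 6.126×10^-11 F, so I_d = (6.126×10^-11)(-2.159×10^7) = -1.32×10^-3 A.

-1.32×10^-3 A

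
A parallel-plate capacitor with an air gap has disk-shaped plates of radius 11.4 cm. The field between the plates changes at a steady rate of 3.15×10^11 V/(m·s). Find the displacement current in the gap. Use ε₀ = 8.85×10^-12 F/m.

With a uniform field, Φ_E = EA, so I_d = ε₀ A dE/dt = 0.114 A.

0.114 A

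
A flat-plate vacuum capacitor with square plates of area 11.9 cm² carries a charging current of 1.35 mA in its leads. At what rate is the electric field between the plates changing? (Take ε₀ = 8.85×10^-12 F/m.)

1.28×10^11 V/(m·s)

By continuity, I_d in the gap equals the 1.35 mA flowing in the wire.
Then dE/dt = I_d/(ε₀A) = 1.28×10^11 V/(m·s).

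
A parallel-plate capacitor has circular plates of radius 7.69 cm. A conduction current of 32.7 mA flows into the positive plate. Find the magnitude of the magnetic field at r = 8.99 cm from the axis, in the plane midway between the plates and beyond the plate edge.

No conduction current crosses the gap, so I_d there equals the 0.0327 A in the leads.
With r > R the enclosed displacement current is the full I_d; B = μ₀ I_d / (2πr) = 7.27×10^-8 T.

7.27×10^-8 T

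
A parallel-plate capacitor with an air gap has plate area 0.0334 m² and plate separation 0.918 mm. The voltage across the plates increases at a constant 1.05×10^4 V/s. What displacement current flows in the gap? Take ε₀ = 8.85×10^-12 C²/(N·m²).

C = ε₀A/d = (8.85×10^-12)(0.0334)/(9.18×10^-4) = 3.220×10^-10 F.
I_d = C dV/dt = (3.220×10^-10)(1.05×10^4) = 3.38×10^-6 A.

3.38×10^-6 A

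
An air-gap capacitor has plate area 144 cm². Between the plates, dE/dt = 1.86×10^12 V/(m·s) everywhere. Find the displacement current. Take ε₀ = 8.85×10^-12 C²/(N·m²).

0.237 A

I_d = ε₀ A (dE/dt) = (8.85×10^-12)(0.0144 m²)(1.86×10^12) = 0.237 A.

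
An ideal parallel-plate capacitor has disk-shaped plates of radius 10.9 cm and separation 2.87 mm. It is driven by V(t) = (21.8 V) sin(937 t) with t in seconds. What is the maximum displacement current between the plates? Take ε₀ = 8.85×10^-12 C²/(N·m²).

C = ε₀A/d = (8.85×10^-12)(0.03733)/(2.87×10^-3) = 1.151×10^-10 F; ω = 937 rad/s.
I_d = C dV/dt, so |I_d|_max = C V₀ ω = (1.151×10^-10)(21.8)(937) = 2.35×10^-6 A.

2.35×10^-6 A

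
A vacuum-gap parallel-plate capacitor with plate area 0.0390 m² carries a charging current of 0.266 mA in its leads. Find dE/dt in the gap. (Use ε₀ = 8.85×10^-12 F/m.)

7.71×10^8 V/(m·s)

Charge continuity gives I_d = I = 2.66×10^-4 A between the plates.
Inverting I_d = ε₀ A dE/dt gives dE/dt = 2.66×10^-4 / (8.85×10^-12 · 0.0390) = 7.71×10^8 V/(m·s).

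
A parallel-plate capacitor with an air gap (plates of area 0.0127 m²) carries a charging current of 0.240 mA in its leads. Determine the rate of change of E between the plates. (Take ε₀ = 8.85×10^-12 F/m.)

The displacement current between the plates equals the conduction current, I_d = 0.240 mA.
Since I_d = ε₀ A dE/dt, dE/dt = I_d/(ε₀A) = (2.40×10^-4)/((8.85×10^-12)(0.0127)) = 2.14×10^9 V/(m·s).

2.14×10^9 V/(m·s)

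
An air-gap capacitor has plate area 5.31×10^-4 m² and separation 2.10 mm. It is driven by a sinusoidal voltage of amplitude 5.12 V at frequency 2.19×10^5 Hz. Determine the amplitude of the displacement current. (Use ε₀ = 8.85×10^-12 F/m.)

1.58×10^-5 A

(dE/dt)_max = V₀ω/d = 3.355×10^9 V/(m·s); ω = 2πf = 1.376×10^6 rad/s.
I_d,max = ε₀ A (dE/dt)_max = (8.85×10^-12)(5.31×10^-4)(3.355×10^9) = 1.58×10^-5 A.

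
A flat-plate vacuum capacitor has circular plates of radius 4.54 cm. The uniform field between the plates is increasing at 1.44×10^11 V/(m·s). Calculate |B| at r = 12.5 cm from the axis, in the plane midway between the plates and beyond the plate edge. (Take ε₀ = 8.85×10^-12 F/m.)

Through the whole plate area (πR² = 6.475×10^-3 m²), I_d = ε₀ πR² dE/dt = 8.252×10^-3 A.
With r > R the enclosed displacement current is the full I_d; B = μ₀ I_d / (2πr) = 1.32×10^-8 T.

1.32×10^-8 T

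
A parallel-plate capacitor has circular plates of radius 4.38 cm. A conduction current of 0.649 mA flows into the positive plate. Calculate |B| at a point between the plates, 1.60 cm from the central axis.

Between the plates the displacement current equals the wire current: I_d = 0.649 mA = 6.49×10^-4 A.
For r < R the Ampère–Maxwell law gives B(2πr) = μ₀ I_d (r²/R²), so B = μ₀ I_d r/(2πR²) = (4π×10^-7)(6.49×10^-4)(0.0160)/(2π·0.0438²) = 1.08×10^-9 T.

1.08×10^-9 T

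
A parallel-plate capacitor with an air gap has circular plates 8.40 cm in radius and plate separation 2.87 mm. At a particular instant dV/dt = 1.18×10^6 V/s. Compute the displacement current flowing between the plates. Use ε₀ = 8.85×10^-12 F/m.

The field between the plates is E = V/d, so dE/dt = (1.18×10^6)/(2.87×10^-3 m) = 4.111×10^8 V/(m·s).
I_d = ε₀ A (dE/dt) = (8.85×10^-12)(0.02217)(4.111×10^8) = 8.07×10^-5 A.

8.07×10^-5 A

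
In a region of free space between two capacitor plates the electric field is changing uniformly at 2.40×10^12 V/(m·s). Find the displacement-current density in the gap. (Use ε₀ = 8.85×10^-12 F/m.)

J_d = ε₀ dE/dt = (8.85×10^-12)(2.40×10^12) = 21.2 A/m².

21.2 A/m²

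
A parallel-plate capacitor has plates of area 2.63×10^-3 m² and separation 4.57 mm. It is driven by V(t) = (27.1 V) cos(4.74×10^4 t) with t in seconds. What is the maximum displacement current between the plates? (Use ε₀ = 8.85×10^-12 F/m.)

C = ε₀A/d = (8.85×10^-12)(2.63×10^-3)/(4.57×10^-3) = 5.093×10^-12 F; ω = 4.74×10^4 rad/s.
I_d = C dV/dt, so |I_d|_max = C V₀ ω = (5.093×10^-12)(27.1)(4.74×10^4) = 6.54×10^-6 A.

6.54×10^-6 A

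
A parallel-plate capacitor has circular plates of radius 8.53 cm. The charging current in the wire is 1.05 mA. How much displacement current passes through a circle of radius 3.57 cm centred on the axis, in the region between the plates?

1.84×10^-4 A

By continuity the displacement current in the gap matches the conduction current: I_d = 1.05×10^-3 A.
Through an area πr² the displacement current is I_d·(πr²/πR²) = I_d (r/R)² = 1.84×10^-4 A.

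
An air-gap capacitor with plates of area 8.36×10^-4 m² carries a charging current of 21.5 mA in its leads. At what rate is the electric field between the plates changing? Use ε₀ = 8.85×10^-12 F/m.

The displacement current between the plates equals the conduction current, I_d = 21.5 mA.
Since I_d = ε₀ A dE/dt, dE/dt = I_d/(ε₀A) = (0.0215)/((8.85×10^-12)(8.36×10^-4)) = 2.91×10^12 V/(m·s).

2.91×10^12 V/(m·s)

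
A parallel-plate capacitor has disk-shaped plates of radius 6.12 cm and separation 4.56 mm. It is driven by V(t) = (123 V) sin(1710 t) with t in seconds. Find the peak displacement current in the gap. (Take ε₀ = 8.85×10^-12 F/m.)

(dE/dt)_max = V₀ω/d = 4.612×10^7 V/(m·s); ω = 1710 rad/s.
I_d,max = ε₀ A (dE/dt)_max = (8.85×10^-12)(0.01177)(4.612×10^7) = 4.80×10^-6 A.

4.80×10^-6 A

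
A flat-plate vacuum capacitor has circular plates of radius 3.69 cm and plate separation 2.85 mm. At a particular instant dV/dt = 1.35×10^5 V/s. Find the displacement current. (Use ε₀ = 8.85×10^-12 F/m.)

1.79×10^-6 A

The displacement current equals the charging current C dV/dt. With C = ε₀A/d = (8.85×10^-12)(4.278×10^-3)/(2.85×10^-3) = 1.328×10^-11 F, I_d = (1.328×10^-11)(1.35×10^5) = 1.79×10^-6 A.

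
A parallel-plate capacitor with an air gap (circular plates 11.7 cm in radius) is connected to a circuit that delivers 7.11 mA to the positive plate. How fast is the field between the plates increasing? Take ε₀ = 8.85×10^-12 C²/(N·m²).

1.87×10^10 V/(m·s)

By continuity, I_d in the gap equals the 7.11 mA flowing in the wire.
Then dE/dt = I_d/(ε₀A) = 1.87×10^10 V/(m·s).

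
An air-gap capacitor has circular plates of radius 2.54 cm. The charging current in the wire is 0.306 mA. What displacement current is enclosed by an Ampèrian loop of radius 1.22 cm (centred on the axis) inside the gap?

7.06×10^-5 A

By continuity the displacement current in the gap matches the conduction current: I_d = 3.06×10^-4 A.
Since J_d is uniform, the enclosed fraction is (r/R)² = 0.2307, giving I_d,enc = 7.06×10^-5 A.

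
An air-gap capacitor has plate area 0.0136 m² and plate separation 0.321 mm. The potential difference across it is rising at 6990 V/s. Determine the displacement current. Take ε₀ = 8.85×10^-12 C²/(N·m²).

2.62×10^-6 A

The displacement current equals the charging current C dV/dt. With C = ε₀A/d = (8.85×10^-12)(0.0136)/(3.21×10^-4) = 3.750×10^-10 F, I_d = (3.750×10^-10)(6990) = 2.62×10^-6 A.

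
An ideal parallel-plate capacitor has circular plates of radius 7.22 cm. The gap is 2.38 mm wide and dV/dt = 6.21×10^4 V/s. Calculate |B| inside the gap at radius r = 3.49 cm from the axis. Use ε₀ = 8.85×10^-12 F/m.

5.06×10^-12 T

dE/dt = (dV/dt)/d = 2.609×10^7 V/(m·s); I_d = ε₀(πR²)(dE/dt) = (8.85×10^-12)(0.01638)(2.609×10^7) = 3.782×10^-6 A.
∮B·dl = μ₀ I_d,enc with I_d,enc = I_d r²/R² = 8.837×10^-7 A; so B = μ₀ I_d,enc/(2πr) = 5.06×10^-12 T.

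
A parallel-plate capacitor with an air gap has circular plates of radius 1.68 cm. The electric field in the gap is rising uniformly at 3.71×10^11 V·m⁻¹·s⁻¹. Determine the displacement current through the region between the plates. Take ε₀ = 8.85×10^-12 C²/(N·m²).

2.91×10^-3 A

The displacement current is ε₀ times dΦ_E/dt = ε₀ A dE/dt = (8.85×10^-12)(8.867×10^-4)(3.71×10^11) = 2.91×10^-3 A.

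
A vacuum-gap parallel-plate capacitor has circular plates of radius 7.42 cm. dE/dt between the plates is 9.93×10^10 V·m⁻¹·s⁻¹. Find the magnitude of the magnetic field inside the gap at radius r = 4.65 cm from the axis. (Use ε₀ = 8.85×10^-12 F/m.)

2.57×10^-8 T

Total displacement current: I_d = ε₀(πR²)(dE/dt) = (8.85×10^-12)(0.01730)(9.93×10^10) = 0.01520 A.
For r < R the Ampère–Maxwell law gives B(2πr) = μ₀ I_d (r²/R²), so B = μ₀ I_d r/(2πR²) = (4π×10^-7)(0.01520)(0.0465)/(2π·0.0742²) = 2.57×10^-8 T.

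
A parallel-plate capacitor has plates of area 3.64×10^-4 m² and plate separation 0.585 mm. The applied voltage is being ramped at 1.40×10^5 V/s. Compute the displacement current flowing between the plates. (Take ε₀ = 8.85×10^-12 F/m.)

The displacement current equals the charging current C dV/dt. With C = ε₀A/d = (8.85×10^-12)(3.64×10^-4)/(5.85×10^-4) = 5.507×10^-12 F, I_d = (5.507×10^-12)(1.40×10^5) = 7.71×10^-7 A.

7.71×10^-7 A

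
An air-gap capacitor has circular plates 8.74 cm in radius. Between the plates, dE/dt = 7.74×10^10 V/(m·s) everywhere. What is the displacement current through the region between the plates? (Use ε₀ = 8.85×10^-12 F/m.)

0.0164 A

I_d = ε₀ A (dE/dt) = (8.85×10^-12)(0.02400 m²)(7.74×10^10) = 0.0164 A.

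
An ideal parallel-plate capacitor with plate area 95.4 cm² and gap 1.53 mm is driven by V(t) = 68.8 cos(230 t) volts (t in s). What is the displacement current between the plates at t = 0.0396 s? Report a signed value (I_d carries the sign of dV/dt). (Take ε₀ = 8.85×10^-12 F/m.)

C = ε₀A/d = (8.85×10^-12)(9.54×10^-3)/(1.53×10^-3) = 5.518×10^-11 F. dV/dt = V₀ω·−sin(ωt); at ωt = 9.108 rad this factor is -0.3115.
I_d = C dV/dt = (5.518×10^-11)(68.8)(230)(-0.3115) = -2.72×10^-7 A.

-2.72×10^-7 A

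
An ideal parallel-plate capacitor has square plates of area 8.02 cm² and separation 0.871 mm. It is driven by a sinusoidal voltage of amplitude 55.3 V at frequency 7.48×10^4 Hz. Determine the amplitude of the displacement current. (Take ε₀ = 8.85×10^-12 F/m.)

2.12×10^-4 A

(dE/dt)_max = V₀ω/d = 2.984×10^10 V/(m·s); ω = 2πf = 4.700×10^5 rad/s.
I_d,max = ε₀ A (dE/dt)_max = (8.85×10^-12)(8.02×10^-4)(2.984×10^10) = 2.12×10^-4 A.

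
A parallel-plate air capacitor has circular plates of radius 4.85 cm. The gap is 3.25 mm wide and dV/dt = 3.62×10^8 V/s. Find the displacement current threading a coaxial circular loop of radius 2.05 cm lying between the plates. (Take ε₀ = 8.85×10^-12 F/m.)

With E = V/d, dE/dt = 1.114×10^11 V/(m·s) and πR² = 7.390×10^-3 m², giving I_d = ε₀ πR² dE/dt = 7.286×10^-3 A.
The field is uniform, so I_d,enc = I_d (r/R)² = (7.286×10^-3)(2.05/4.85)² = 1.30×10^-3 A.

1.30×10^-3 A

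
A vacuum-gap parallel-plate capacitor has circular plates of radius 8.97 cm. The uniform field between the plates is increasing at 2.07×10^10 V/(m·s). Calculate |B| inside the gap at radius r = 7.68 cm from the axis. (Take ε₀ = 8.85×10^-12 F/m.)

I_d = ε₀ dΦ_E/dt = ε₀ πR² (dE/dt) = (8.85×10^-12)(0.02528)(2.07×10^10) = 4.631×10^-3 A through the full plate area.
For r < R the Ampère–Maxwell law gives B(2πr) = μ₀ I_d (r²/R²), so B = μ₀ I_d r/(2πR²) = (4π×10^-7)(4.631×10^-3)(0.0768)/(2π·0.0897²) = 8.84×10^-9 T.

8.84×10^-9 T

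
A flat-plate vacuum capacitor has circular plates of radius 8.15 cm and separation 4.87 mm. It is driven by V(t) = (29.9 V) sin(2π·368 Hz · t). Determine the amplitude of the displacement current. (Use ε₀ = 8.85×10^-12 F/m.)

The displacement current equals the conduction current C dV/dt, which peaks at C V₀ ω.
With C = ε₀A/d = (8.85×10^-12)(0.02087)/(4.87×10^-3) = 3.793×10^-11 F and ω = 2πf = 2312 rad/s, I_d,max = (3.793×10^-11)(29.9)(2312) = 2.62×10^-6 A.

2.62×10^-6 A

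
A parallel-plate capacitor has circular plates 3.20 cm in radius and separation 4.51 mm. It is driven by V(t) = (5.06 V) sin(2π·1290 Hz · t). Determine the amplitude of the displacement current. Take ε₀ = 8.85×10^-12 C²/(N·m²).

2.59×10^-7 A

The displacement current equals the conduction current C dV/dt, which peaks at C V₀ ω.
With C = ε₀A/d = (8.85×10^-12)(3.217×10^-3)/(4.51×10^-3) = 6.313×10^-12 F and ω = 2πf = 8105 rad/s, I_d,max = (6.313×10^-12)(5.06)(8105) = 2.59×10^-7 A.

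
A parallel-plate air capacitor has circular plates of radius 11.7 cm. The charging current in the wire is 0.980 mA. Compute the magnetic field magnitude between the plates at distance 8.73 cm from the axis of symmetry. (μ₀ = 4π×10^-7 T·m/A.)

By continuity the displacement current in the gap matches the conduction current: I_d = 9.80×10^-4 A.
For r < R the Ampère–Maxwell law gives B(2πr) = μ₀ I_d (r²/R²), so B = μ₀ I_d r/(2πR²) = (4π×10^-7)(9.80×10^-4)(0.0873)/(2π·0.117²) = 1.25×10^-9 T.

1.25×10^-9 T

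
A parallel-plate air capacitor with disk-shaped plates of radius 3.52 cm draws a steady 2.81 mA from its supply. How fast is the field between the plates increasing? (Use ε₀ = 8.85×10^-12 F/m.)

8.16×10^10 V/(m·s)

The displacement current between the plates equals the conduction current, I_d = 2.81 mA.
Inverting I_d = ε₀ A dE/dt gives dE/dt = 2.81×10^-3 / (8.85×10^-12 · 3.893×10^-3) = 8.16×10^10 V/(m·s).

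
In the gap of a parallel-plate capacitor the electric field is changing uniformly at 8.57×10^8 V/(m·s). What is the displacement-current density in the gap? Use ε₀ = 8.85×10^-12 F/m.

J_d = ε₀ dE/dt = (8.85×10^-12)(8.57×10^8) = 7.58×10^-3 A/m².

7.58×10^-3 A/m²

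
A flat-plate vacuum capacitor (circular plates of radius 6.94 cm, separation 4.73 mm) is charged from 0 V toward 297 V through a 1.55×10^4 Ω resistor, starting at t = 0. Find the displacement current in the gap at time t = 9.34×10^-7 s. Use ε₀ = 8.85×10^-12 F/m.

2.28×10^-3 A

C = ε₀A/d = (8.85×10^-12)(0.01513)/(4.73×10^-3) = 2.831×10^-11 F, so τ = RC = 4.388×10^-7 s.
The conduction current is I(t) = (V₀/R) e^(−t/τ), and the displacement current between the plates equals it.
t/τ = 2.129; I_d = (297/1.55×10^4) · e^(−2.129) = (0.01916)(0.1190) = 2.28×10^-3 A.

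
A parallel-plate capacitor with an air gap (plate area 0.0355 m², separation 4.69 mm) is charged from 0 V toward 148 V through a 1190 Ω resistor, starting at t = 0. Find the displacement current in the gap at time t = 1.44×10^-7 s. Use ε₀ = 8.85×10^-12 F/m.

0.0204 A

C = ε₀A/d = (8.85×10^-12)(0.0355)/(4.69×10^-3) = 6.699×10^-11 F and τ = RC = 7.972×10^-8 s. I_d in the gap equals the RC charging current.
I_d(t) = (V₀/R) e^(−t/τ) = 0.1244 · e^(−1.806) = 0.0204 A.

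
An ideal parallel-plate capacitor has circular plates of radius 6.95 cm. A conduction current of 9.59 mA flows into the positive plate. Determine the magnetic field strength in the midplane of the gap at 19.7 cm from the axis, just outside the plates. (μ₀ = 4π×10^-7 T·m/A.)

9.74×10^-9 T

Between the plates the displacement current equals the wire current: I_d = 9.59 mA = 9.59×10^-3 A.
Outside the plates the loop encloses all of I_d, so B·2πr = μ₀ I_d and B = 9.74×10^-9 T.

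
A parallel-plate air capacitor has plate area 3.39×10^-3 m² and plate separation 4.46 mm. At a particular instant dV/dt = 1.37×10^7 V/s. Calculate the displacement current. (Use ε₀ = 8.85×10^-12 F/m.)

The field between the plates is E = V/d, so dE/dt = (1.37×10^7)/(4.46×10^-3 m) = 3.072×10^9 V/(m·s).
I_d = ε₀ A (dE/dt) = (8.85×10^-12)(3.39×10^-3)(3.072×10^9) = 9.22×10^-5 A.

9.22×10^-5 A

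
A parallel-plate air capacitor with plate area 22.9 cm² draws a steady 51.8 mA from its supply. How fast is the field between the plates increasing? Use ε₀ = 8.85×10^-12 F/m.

2.56×10^12 V/(m·s)

By continuity, I_d in the gap equals the 51.8 mA flowing in the wire.
Since I_d = ε₀ A dE/dt, dE/dt = I_d/(ε₀A) = (0.0518)/((8.85×10^-12)(2.29×10^-3)) = 2.56×10^12 V/(m·s).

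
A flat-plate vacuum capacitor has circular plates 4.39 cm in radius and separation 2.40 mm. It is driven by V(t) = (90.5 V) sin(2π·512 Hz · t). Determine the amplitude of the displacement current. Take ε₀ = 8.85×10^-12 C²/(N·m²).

(dE/dt)_max = V₀ω/d = 1.213×10^8 V/(m·s); ω = 2πf = 3217 rad/s.
I_d,max = ε₀ A (dE/dt)_max = (8.85×10^-12)(6.055×10^-3)(1.213×10^8) = 6.50×10^-6 A.

6.50×10^-6 A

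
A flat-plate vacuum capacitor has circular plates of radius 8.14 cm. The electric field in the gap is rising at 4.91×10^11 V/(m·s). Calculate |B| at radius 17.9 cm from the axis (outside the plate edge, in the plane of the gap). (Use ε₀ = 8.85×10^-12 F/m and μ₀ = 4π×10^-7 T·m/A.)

1.01×10^-7 T

I_d = ε₀ dΦ_E/dt = ε₀ πR² (dE/dt) = (8.85×10^-12)(0.02082)(4.91×10^11) = 0.09047 A through the full plate area.
For r ≥ R the full I_d is enclosed: B = μ₀ I_d/(2πr) = (4π×10^-7)(0.09047)/(2π·0.179) = 1.01×10^-7 T.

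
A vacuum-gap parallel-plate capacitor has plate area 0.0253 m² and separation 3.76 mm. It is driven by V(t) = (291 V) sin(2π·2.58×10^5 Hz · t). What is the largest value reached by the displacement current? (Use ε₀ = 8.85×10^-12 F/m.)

The displacement current equals the conduction current C dV/dt, which peaks at C V₀ ω.
With C = ε₀A/d = (8.85×10^-12)(0.0253)/(3.76×10^-3) = 5.955×10^-11 F and ω = 2πf = 1.621×10^6 rad/s, I_d,max = (5.955×10^-11)(291)(1.621×10^6) = 0.0281 A.

0.0281 A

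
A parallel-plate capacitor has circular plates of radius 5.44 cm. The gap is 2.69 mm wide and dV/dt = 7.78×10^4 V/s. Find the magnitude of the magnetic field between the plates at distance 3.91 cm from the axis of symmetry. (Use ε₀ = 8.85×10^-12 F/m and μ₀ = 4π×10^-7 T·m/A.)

With E = V/d, dE/dt = 2.892×10^7 V/(m·s) and πR² = 9.297×10^-3 m², giving I_d = ε₀ πR² dE/dt = 2.379×10^-6 A.
An Ampèrian loop of radius r encloses a fraction (r/R)² of I_d. Then B·2πr = μ₀ I_d (r/R)², giving B = μ₀ I_d r/(2πR²) = 6.29×10^-12 T.

6.29×10^-12 T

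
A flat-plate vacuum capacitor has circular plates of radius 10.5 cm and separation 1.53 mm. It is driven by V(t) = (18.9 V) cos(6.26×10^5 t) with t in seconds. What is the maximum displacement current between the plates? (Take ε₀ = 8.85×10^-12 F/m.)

(dE/dt)_max = V₀ω/d = 7.733×10^9 V/(m·s); ω = 6.26×10^5 rad/s.
I_d,max = ε₀ A (dE/dt)_max = (8.85×10^-12)(0.03464)(7.733×10^9) = 2.37×10^-3 A.

2.37×10^-3 A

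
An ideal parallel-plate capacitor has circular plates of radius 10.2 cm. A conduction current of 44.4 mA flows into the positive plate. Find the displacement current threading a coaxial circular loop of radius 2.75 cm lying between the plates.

3.23×10^-3 A

No conduction current crosses the gap, so I_d there equals the 0.0444 A in the leads.
Through an area πr² the displacement current is I_d·(πr²/πR²) = I_d (r/R)² = 3.23×10^-3 A.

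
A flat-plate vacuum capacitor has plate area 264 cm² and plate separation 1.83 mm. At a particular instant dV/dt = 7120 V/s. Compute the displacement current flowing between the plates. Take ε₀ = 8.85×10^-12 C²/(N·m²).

The displacement current equals the charging current C dV/dt. With C = ε₀A/d = (8.85×10^-12)(0.0264)/(1.83×10^-3) = 1.277×10^-10 F, I_d = (1.277×10^-10)(7120) = 9.09×10^-7 A.

9.09×10^-7 A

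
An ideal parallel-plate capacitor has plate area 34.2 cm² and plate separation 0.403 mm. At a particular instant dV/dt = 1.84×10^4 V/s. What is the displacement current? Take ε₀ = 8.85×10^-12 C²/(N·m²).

1.38×10^-6 A

The field between the plates is E = V/d, so dE/dt = (1.84×10^4)/(4.03×10^-4 m) = 4.566×10^7 V/(m·s).
I_d = ε₀ A (dE/dt) = (8.85×10^-12)(3.42×10^-3)(4.566×10^7) = 1.38×10^-6 A.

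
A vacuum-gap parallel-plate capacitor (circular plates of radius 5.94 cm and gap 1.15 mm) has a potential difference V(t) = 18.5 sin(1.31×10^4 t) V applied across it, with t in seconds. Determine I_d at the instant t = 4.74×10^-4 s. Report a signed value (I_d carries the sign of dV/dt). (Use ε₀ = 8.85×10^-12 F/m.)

C = ε₀A/d = (8.85×10^-12)(0.01108)/(1.15×10^-3) = 8.527×10^-11 F. dV/dt = V₀ω·cos(ωt); at ωt = 6.2094 rad this factor is 0.9973.
I_d = C dV/dt = (8.527×10^-11)(18.5)(1.31×10^4)(0.9973) = 2.06×10^-5 A.

2.06×10^-5 A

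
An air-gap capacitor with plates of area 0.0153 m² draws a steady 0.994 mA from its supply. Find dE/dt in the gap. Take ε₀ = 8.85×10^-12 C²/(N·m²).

By continuity, I_d in the gap equals the 0.994 mA flowing in the wire.
Then dE/dt = I_d/(ε₀A) = 7.34×10^9 V/(m·s).

7.34×10^9 V/(m·s)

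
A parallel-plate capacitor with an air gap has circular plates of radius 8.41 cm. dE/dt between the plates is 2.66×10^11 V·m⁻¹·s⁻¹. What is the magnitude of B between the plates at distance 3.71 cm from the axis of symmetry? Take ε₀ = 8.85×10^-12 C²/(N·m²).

5.49×10^-8 T

Through the whole plate area (πR² = 0.02222 m²), I_d = ε₀ πR² dE/dt = 0.05231 A.
For r < R the Ampère–Maxwell law gives B(2πr) = μ₀ I_d (r²/R²), so B = μ₀ I_d r/(2πR²) = (4π×10^-7)(0.05231)(0.0371)/(2π·0.0841²) = 5.49×10^-8 T.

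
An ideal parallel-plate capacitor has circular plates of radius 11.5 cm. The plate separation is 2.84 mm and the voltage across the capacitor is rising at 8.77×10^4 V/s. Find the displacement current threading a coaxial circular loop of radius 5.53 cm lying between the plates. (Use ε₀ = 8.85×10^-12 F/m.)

2.63×10^-6 A

With E = V/d, dE/dt = 3.088×10^7 V/(m·s) and πR² = 0.04155 m², giving I_d = ε₀ πR² dE/dt = 1.136×10^-5 A.
The field is uniform, so I_d,enc = I_d (r/R)² = (1.136×10^-5)(5.53/11.5)² = 2.63×10^-6 A.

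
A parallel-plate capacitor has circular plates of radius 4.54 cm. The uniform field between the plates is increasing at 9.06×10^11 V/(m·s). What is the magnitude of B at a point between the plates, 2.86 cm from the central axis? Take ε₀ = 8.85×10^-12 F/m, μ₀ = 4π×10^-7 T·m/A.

1.44×10^-7 T

Total displacement current: I_d = ε₀(πR²)(dE/dt) = (8.85×10^-12)(6.475×10^-3)(9.06×10^11) = 0.05192 A.
An Ampèrian loop of radius r encloses a fraction (r/R)² of I_d. Then B·2πr = μ₀ I_d (r/R)², giving B = μ₀ I_d r/(2πR²) = 1.44×10^-7 T.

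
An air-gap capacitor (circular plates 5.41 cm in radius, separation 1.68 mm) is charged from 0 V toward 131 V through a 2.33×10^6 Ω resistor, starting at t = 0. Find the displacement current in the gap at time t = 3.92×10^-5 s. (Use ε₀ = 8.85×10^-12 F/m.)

3.97×10^-5 A

C = ε₀A/d = (8.85×10^-12)(9.195×10^-3)/(1.68×10^-3) = 4.844×10^-11 F and τ = RC = 1.129×10^-4 s. I_d in the gap equals the RC charging current.
I_d(t) = (V₀/R) e^(−t/τ) = 5.622×10^-5 · e^(−0.3472) = 3.97×10^-5 A.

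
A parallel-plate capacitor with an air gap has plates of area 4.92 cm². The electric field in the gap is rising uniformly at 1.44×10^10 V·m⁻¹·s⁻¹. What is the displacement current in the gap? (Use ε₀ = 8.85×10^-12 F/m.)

6.27×10^-5 A

With a uniform field, Φ_E = EA, so I_d = ε₀ A dE/dt = 6.27×10^-5 A.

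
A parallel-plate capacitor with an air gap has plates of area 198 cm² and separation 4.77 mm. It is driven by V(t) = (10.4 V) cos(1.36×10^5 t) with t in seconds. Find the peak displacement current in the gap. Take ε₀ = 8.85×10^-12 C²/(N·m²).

5.20×10^-5 A

The displacement current equals the conduction current C dV/dt, which peaks at C V₀ ω.
With C = ε₀A/d = (8.85×10^-12)(0.0198)/(4.77×10^-3) = 3.674×10^-11 F and ω = 1.36×10^5 rad/s, I_d,max = (3.674×10^-11)(10.4)(1.36×10^5) = 5.20×10^-5 A.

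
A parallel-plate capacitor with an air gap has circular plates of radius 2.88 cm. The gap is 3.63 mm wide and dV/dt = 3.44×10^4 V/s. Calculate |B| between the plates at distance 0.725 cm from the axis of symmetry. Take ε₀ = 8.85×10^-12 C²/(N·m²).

3.82×10^-13 T

I_d = C dV/dt with C = ε₀πR²/d = 6.353×10^-12 F, so I_d = (6.353×10^-12)(3.44×10^4) = 2.185×10^-7 A.
∮B·dl = μ₀ I_d,enc with I_d,enc = I_d r²/R² = 1.385×10^-8 A; so B = μ₀ I_d,enc/(2πr) = 3.82×10^-13 T.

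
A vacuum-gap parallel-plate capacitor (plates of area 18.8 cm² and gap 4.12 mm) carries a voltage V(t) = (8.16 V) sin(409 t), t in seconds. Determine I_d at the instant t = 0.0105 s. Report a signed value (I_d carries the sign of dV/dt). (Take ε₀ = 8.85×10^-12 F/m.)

dV/dt = (8.16)(409)·cos(4.2945) = -1354 V/s.
I_d = C dV/dt with C = ε₀A/d = (8.85×10^-12)(1.88×10^-3)/(4.12×10^-3) = 4.038×10^-12 F, so I_d = (4.038×10^-12)(-1354) = -5.47×10^-9 A.

-5.47×10^-9 A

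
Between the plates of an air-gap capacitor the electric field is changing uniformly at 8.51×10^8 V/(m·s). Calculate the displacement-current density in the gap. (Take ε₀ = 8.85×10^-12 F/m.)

7.53×10^-3 A/m²

J_d = ε₀ ∂E/∂t, so J_d = 7.53×10^-3 A/m².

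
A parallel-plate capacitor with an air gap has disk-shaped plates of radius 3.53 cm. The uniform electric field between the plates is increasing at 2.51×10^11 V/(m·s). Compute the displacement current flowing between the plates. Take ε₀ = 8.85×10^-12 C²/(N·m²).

8.70×10^-3 A

I_d = ε₀ A (dE/dt) = (8.85×10^-12)(3.915×10^-3 m²)(2.51×10^11) = 8.70×10^-3 A.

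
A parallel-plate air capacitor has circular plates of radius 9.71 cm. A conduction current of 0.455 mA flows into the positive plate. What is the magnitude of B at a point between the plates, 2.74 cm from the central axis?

2.64×10^-10 T

Between the plates the displacement current equals the wire current: I_d = 0.455 mA = 4.55×10^-4 A.
∮B·dl = μ₀ I_d,enc with I_d,enc = I_d r²/R² = 3.623×10^-5 A; so B = μ₀ I_d,enc/(2πr) = 2.64×10^-10 T.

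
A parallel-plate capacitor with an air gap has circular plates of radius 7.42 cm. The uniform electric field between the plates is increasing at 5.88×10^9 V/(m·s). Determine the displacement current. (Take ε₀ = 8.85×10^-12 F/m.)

9.00×10^-4 A

With a uniform field, Φ_E = EA, so I_d = ε₀ A dE/dt = 9.00×10^-4 A.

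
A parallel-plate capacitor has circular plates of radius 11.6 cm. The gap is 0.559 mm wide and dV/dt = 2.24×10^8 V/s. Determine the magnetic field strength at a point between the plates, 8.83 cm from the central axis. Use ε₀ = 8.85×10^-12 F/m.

1.97×10^-7 T

dE/dt = (dV/dt)/d = 4.007×10^11 V/(m·s); I_d = ε₀(πR²)(dE/dt) = (8.85×10^-12)(0.04227)(4.007×10^11) = 0.1499 A.
For r < R the Ampère–Maxwell law gives B(2πr) = μ₀ I_d (r²/R²), so B = μ₀ I_d r/(2πR²) = (4π×10^-7)(0.1499)(0.0883)/(2π·0.116²) = 1.97×10^-7 T.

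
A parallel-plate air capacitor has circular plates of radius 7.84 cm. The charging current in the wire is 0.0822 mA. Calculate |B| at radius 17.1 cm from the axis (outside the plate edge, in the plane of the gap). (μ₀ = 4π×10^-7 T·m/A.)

Between the plates the displacement current equals the wire current: I_d = 0.0822 mA = 8.22×10^-5 A.
Outside the plates the loop encloses all of I_d, so B·2πr = μ₀ I_d and B = 9.61×10^-11 T.

9.61×10^-11 T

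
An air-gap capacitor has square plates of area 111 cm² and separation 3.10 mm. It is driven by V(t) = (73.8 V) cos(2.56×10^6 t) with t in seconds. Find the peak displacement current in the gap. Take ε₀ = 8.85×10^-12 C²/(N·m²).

5.99×10^-3 A

(dE/dt)_max = V₀ω/d = 6.094×10^10 V/(m·s); ω = 2.56×10^6 rad/s.
I_d,max = ε₀ A (dE/dt)_max = (8.85×10^-12)(0.0111)(6.094×10^10) = 5.99×10^-3 A.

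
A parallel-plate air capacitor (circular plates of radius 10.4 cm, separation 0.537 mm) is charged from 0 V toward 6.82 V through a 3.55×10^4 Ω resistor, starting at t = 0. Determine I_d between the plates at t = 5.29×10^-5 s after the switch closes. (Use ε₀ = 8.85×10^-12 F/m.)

C = ε₀A/d = (8.85×10^-12)(0.03398)/(5.37×10^-4) = 5.600×10^-10 F, so τ = RC = 1.988×10^-5 s.
The conduction current is I(t) = (V₀/R) e^(−t/τ), and the displacement current between the plates equals it.
t/τ = 2.661; I_d = (6.82/3.55×10^4) · e^(−2.661) = (1.921×10^-4)(0.06988) = 1.34×10^-5 A.

1.34×10^-5 A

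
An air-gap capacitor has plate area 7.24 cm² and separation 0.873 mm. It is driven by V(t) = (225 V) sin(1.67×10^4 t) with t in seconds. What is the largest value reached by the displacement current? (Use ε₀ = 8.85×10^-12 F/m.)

2.76×10^-5 A

C = ε₀A/d = (8.85×10^-12)(7.24×10^-4)/(8.73×10^-4) = 7.340×10^-12 F; ω = 1.67×10^4 rad/s.
I_d = C dV/dt, so |I_d|_max = C V₀ ω = (7.340×10^-12)(225)(1.67×10^4) = 2.76×10^-5 A.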